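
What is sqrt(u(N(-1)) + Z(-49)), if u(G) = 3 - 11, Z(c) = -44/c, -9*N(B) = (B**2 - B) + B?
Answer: 2*I*sqrt(87)/7 ≈ 2.665*I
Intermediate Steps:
N(B) = -B**2/9 (N(B) = -((B**2 - B) + B)/9 = -B**2/9)
u(G) = -8
sqrt(u(N(-1)) + Z(-49)) = sqrt(-8 - 44/(-49)) = sqrt(-8 - 44*(-1/49)) = sqrt(-8 + 44/49) = sqrt(-348/49) = 2*I*sqrt(87)/7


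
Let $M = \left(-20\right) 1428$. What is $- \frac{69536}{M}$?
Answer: $\frac{4346}{1785} \approx 2.4347$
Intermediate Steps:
$M = -28560$
$- \frac{69536}{M} = - \frac{69536}{-28560} = \left(-69536\right) \left(- \frac{1}{28560}\right) = \frac{4346}{1785}$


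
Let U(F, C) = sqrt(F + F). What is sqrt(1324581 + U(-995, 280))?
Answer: sqrt(1324581 + I*sqrt(1990)) ≈ 1150.9 + 0.02*I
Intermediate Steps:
U(F, C) = sqrt(2)*sqrt(F) (U(F, C) = sqrt(2*F) = sqrt(2)*sqrt(F))
sqrt(1324581 + U(-995, 280)) = sqrt(1324581 + sqrt(2)*sqrt(-995)) = sqrt(1324581 + sqrt(2)*(I*sqrt(995))) = sqrt(1324581 + I*sqrt(1990))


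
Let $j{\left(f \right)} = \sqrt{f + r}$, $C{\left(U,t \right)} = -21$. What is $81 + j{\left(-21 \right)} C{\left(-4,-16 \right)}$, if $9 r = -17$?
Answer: $81 - 7 i \sqrt{206} \approx 81.0 - 100.47 i$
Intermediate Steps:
$r = - \frac{17}{9}$ ($r = \frac{1}{9} \left(-17\right) = - \frac{17}{9} \approx -1.8889$)
$j{\left(f \right)} = \sqrt{- \frac{17}{9} + f}$ ($j{\left(f \right)} = \sqrt{f - \frac{17}{9}} = \sqrt{- \frac{17}{9} + f}$)
$81 + j{\left(-21 \right)} C{\left(-4,-16 \right)} = 81 + \frac{\sqrt{-17 + 9 \left(-21\right)}}{3} \left(-21\right) = 81 + \frac{\sqrt{-17 - 189}}{3} \left(-21\right) = 81 + \frac{\sqrt{-206}}{3} \left(-21\right) = 81 + \frac{i \sqrt{206}}{3} \left(-21\right) = 81 - 7 i \sqrt{206}$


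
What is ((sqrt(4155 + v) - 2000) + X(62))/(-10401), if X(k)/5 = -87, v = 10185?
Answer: 2435/10401 - 2*sqrt(3585)/10401 ≈ 0.22260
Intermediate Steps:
X(k) = -435 (X(k) = 5*(-87) = -435)
((sqrt(4155 + v) - 2000) + X(62))/(-10401) = ((sqrt(4155 + 10185) - 2000) - 435)/(-10401) = ((sqrt(14340) - 2000) - 435)*(-1/10401) = ((2*sqrt(3585) - 2000) - 435)*(-1/10401) = ((-2000 + 2*sqrt(3585)) - 435)*(-1/10401) = (-2435 + 2*sqrt(3585))*(-1/10401) = 2435/10401 - 2*sqrt(3585)/10401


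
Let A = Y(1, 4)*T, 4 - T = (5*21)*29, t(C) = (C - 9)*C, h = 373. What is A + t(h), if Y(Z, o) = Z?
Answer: 132731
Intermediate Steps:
t(C) = C*(-9 + C) (t(C) = (-9 + C)*C = C*(-9 + C))
T = -3041 (T = 4 - 5*21*29 = 4 - 105*29 = 4 - 1*3045 = 4 - 3045 = -3041)
A = -3041 (A = 1*(-3041) = -3041)
A + t(h) = -3041 + 373*(-9 + 373) = -3041 + 373*364 = -3041 + 135772 = 132731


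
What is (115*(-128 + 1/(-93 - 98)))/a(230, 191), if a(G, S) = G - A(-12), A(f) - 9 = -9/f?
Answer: -11246540/168271 ≈ -66.836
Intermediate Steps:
A(f) = 9 - 9/f
a(G, S) = -39/4 + G (a(G, S) = G - (9 - 9/(-12)) = G - (9 - 9*(-1/12)) = G - (9 + ¾) = G - 1*39/4 = G - 39/4 = -39/4 + G)
(115*(-128 + 1/(-93 - 98)))/a(230, 191) = (115*(-128 + 1/(-93 - 98)))/(-39/4 + 230) = (115*(-128 + 1/(-191)))/(881/4) = (115*(-128 - 1/191))*(4/881) = (115*(-24449/191))*(4/881) = -2811635/191*4/881 = -11246540/168271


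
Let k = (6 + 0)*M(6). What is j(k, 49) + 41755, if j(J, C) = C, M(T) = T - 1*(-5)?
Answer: 41804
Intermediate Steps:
M(T) = 5 + T (M(T) = T + 5 = 5 + T)
k = 66 (k = (6 + 0)*(5 + 6) = 6*11 = 66)
j(k, 49) + 41755 = 49 + 41755 = 41804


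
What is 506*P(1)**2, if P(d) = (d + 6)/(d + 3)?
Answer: 12397/8 ≈ 1549.6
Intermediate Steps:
P(d) = (6 + d)/(3 + d)
506*P(1)**2 = 506*((6 + 1)/(3 + 1))**2 = 506*(7/4)**2 = 506*(49/16) = 12397/8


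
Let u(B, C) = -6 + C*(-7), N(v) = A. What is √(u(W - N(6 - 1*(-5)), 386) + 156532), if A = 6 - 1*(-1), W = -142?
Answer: 4*√9614 ≈ 392.20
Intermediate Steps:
A = 7 (A = 6 + 1 = 7)
N(v) = 7
u(B, C) = -6 - 7*C
√(u(W - N(6 - 1*(-5)), 386) + 156532) = √((-6 - 7*386) + 156532) = √((-6 - 2702) + 156532) = √(-2708 + 156532) = √153824 = 4*√9614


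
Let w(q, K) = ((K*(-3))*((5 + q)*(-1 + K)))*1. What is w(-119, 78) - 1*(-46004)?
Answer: 2100056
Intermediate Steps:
w(q, K) = -3*K*(-1 + K)*(5 + q) (w(q, K) = ((-3*K)*((-1 + K)*(5 + q)))*1 = -3*K*(-1 + K)*(5 + q)*1 = -3*K*(-1 + K)*(5 + q))
w(-119, 78) - 1*(-46004) = 3*78*(5 - 119 - 5*78 - 1*78*(-119)) - 1*(-46004) = 3*78*(5 - 119 - 390 + 9282) + 46004 = 3*78*8778 + 46004 = 2054052 + 46004 = 2100056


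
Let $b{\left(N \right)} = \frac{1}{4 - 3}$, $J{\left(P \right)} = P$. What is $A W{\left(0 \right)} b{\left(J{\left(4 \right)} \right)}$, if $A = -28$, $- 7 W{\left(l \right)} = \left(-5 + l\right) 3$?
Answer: $-60$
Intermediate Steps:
$b{\left(N \right)} = 1$ ($b{\left(N \right)} = 1^{-1} = 1$)
$W{\left(l \right)} = \frac{15}{7} - \frac{3 l}{7}$ ($W{\left(l \right)} = - \frac{\left(-5 + l\right) 3}{7} = - \frac{-15 + 3 l}{7} = \frac{15}{7} - \frac{3 l}{7}$)
$A W{\left(0 \right)} b{\left(J{\left(4 \right)} \right)} = - 28 \left(\frac{15}{7} - 0\right) 1 = - 28 \left(\frac{15}{7} + 0\right) 1 = \left(-28\right) \frac{15}{7} \cdot 1 = \left(-60\right) 1 = -60$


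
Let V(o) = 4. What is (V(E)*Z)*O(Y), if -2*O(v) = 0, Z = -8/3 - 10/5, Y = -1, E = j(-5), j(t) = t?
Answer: 0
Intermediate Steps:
E = -5
Z = -14/3 (Z = -8*1/3 - 10*1/5 = -8/3 - 2 = -14/3 ≈ -4.6667)
O(v) = 0 (O(v) = -1/2*0 = 0)
(V(E)*Z)*O(Y) = (4*(-14/3))*0 = -56/3*0 = 0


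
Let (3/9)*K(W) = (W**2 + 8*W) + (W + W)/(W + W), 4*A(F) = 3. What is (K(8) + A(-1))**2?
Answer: 2405601/16 ≈ 1.5035e+5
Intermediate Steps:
A(F) = 3/4 (A(F) = (1/4)*3 = 3/4)
K(W) = 3 + 3*W**2 + 24*W (K(W) = 3*((W**2 + 8*W) + (W + W)/(W + W)) = 3*((W**2 + 8*W) + (2*W)/((2*W))) = 3*((W**2 + 8*W) + (2*W)*(1/(2*W))) = 3*((W**2 + 8*W) + 1) = 3*(1 + W**2 + 8*W) = 3 + 3*W**2 + 24*W)
(K(8) + A(-1))**2 = ((3 + 3*8**2 + 24*8) + 3/4)**2 = ((3 + 3*64 + 192) + 3/4)**2 = ((3 + 192 + 192) + 3/4)**2 = (387 + 3/4)**2 = (1551/4)**2 = 2405601/16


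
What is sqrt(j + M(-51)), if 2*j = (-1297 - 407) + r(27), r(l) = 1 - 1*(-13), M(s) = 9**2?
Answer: 2*I*sqrt(191) ≈ 27.641*I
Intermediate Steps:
M(s) = 81
r(l) = 14 (r(l) = 1 + 13 = 14)
j = -845 (j = ((-1297 - 407) + 14)/2 = (-1704 + 14)/2 = (1/2)*(-1690) = -845)
sqrt(j + M(-51)) = sqrt(-845 + 81) = sqrt(-764) = 2*I*sqrt(191)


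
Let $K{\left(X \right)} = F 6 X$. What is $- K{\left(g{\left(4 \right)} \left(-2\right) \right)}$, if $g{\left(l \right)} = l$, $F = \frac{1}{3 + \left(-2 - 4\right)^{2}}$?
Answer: $\frac{16}{13} \approx 1.2308$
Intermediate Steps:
$F = \frac{1}{39}$ ($F = \frac{1}{3 + \left(-6\right)^{2}} = \frac{1}{3 + 36} = \frac{1}{39} \approx 0.025641$)
$K{\left(X \right)} = \frac{2 X}{13}$ ($K{\left(X \right)} = \frac{1}{39} \cdot 6 X = \frac{2 X}{13}$)
$- K{\left(g{\left(4 \right)} \left(-2\right) \right)} = - \frac{2 \cdot 4 \left(-2\right)}{13} = - \frac{2 \left(-8\right)}{13} = \left(-1\right) \left(- \frac{16}{13}\right) = \frac{16}{13}$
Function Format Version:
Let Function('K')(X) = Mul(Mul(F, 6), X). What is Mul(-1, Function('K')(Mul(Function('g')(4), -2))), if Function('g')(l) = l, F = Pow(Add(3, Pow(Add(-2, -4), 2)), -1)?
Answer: Rational(16, 13) ≈ 1.2308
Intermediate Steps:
F = Rational(1, 39) (F = Pow(Add(3, Pow(-6, 2)), -1) = Pow(Add(3, 36), -1) = Pow(39, -1) = Rational(1, 39) ≈ 0.025641)
Function('K')(X) = Mul(Rational(2, 13), X) (Function('K')(X) = Mul(Mul(Rational(1, 39), 6), X) = Mul(Rational(2, 13), X))
Mul(-1, Function('K')(Mul(Function('g')(4), -2))) = Mul(-1, Mul(Rational(2, 13), Mul(4, -2))) = Mul(-1, Mul(Rational(2, 13), -8)) = Mul(-1, Rational(-16, 13)) = Rational(16, 13)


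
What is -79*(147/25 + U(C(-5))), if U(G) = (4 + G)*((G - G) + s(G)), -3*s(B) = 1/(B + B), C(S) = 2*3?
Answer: -199159/450 ≈ -442.58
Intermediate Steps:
C(S) = 6
s(B) = -1/(6*B) (s(B) = -1/(3*(B + B)) = -1/(2*B)/3 = -1/(6*B))
U(G) = -(4 + G)/(6*G) (U(G) = (4 + G)*((G - G) - 1/(6*G)) = (4 + G)*(0 - 1/(6*G)) = (4 + G)*(-1/(6*G)) = -(4 + G)/(6*G))
-79*(147/25 + U(C(-5))) = -79*(147/25 + (⅙)*(-4 - 1*6)/6) = -79*(147*(1/25) + (⅙)*(⅙)*(-4 - 6)) = -79*(147/25 + (⅙)*(⅙)*(-10)) = -79*(147/25 - 5/18) = -79*2521/450 = -199159/450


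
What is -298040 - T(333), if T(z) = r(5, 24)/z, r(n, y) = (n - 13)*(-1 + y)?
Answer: -99247136/333 ≈ -2.9804e+5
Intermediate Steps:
r(n, y) = (-1 + y)*(-13 + n) (r(n, y) = (-13 + n)*(-1 + y) = (-1 + y)*(-13 + n))
T(z) = -184/z (T(z) = (13 - 1*5 - 13*24 + 5*24)/z = (13 - 5 - 312 + 120)/z = -184/z)
-298040 - T(333) = -298040 - (-184)/333 = -298040 - 1*(-184/333) = -298040 + 184/333 = -99247136/333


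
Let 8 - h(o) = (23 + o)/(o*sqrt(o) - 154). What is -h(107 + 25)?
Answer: -826643/103466 + 930*sqrt(33)/51733 ≈ -7.8862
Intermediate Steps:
h(o) = 8 - (23 + o)/(-154 + o**(3/2)) (h(o) = 8 - (23 + o)/(o*sqrt(o) - 154) = 8 - (23 + o)/(o**(3/2) - 154) = 8 - (23 + o)/(-154 + o**(3/2)))
-h(107 + 25) = -(-1255 - (107 + 25) + 8*(107 + 25)**(3/2))/(-154 + (107 + 25)**(3/2)) = -(-1255 - 1*132 + 8*132**(3/2))/(-154 + 132**(3/2)) = -(-1255 - 132 + 8*(264*sqrt(33)))/(-154 + 264*sqrt(33)) = -(-1255 - 132 + 2112*sqrt(33))/(-154 + 264*sqrt(33)) = -(-1387 + 2112*sqrt(33))/(-154 + 264*sqrt(33))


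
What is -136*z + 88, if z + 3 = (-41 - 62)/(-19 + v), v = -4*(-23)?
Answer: 50216/73 ≈ 687.89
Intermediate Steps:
v = 92
z = -322/73 (z = -3 + (-41 - 62)/(-19 + 92) = -3 - 103/73 = -322/73 ≈ -4.4110)
-136*z + 88 = -136*(-322/73) + 88 = 43792/73 + 88 = 50216/73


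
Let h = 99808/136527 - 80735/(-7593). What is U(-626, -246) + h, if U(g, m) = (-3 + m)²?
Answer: 7142787409000/115183279 ≈ 62012.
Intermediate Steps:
h = 1308927721/115183279 (h = 99808*(1/136527) - 80735*(-1/7593) = 99808/136527 + 80735/7593 = 1308927721/115183279 ≈ 11.364)
U(-626, -246) + h = (-3 - 246)² + 1308927721/115183279 = (-249)² + 1308927721/115183279 = 62001 + 1308927721/115183279 = 7142787409000/115183279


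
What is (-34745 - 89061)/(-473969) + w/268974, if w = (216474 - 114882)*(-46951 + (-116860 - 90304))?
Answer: -13328948380982/138872917 ≈ -95980.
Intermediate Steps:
w = -25816051080 (w = 101592*(-46951 - 207164) = 101592*(-254115) = -25816051080)
(-34745 - 89061)/(-473969) + w/268974 = (-34745 - 89061)/(-473969) - 25816051080/268974 = -123806*(-1/473969) - 25816051080*1/268974 = 123806/473969 - 28122060/293 = -13328948380982/138872917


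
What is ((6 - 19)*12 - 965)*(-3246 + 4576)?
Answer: -1490930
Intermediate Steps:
((6 - 19)*12 - 965)*(-3246 + 4576) = (-13*12 - 965)*1330 = (-156 - 965)*1330 = -1121*1330 = -1490930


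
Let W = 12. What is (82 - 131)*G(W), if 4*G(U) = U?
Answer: -147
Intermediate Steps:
G(U) = U/4
(82 - 131)*G(W) = (82 - 131)*((¼)*12) = -49*3 = -147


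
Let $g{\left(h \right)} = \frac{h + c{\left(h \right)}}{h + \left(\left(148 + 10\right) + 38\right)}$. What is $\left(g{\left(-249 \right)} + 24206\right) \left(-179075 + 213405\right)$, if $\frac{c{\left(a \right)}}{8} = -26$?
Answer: $\frac{44058263750}{53} \approx 8.3129 \cdot 10^{8}$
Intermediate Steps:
$c{\left(a \right)} = -208$ ($c{\left(a \right)} = 8 \left(-26\right) = -208$)
$g{\left(h \right)} = \frac{-208 + h}{196 + h}$ ($g{\left(h \right)} = \frac{h - 208}{h + \left(\left(148 + 10\right) + 38\right)} = \frac{-208 + h}{h + \left(158 + 38\right)} = \frac{-208 + h}{h + 196} = \frac{-208 + h}{196 + h}$)
$\left(g{\left(-249 \right)} + 24206\right) \left(-179075 + 213405\right) = \left(\frac{-208 - 249}{196 - 249} + 24206\right) \left(-179075 + 213405\right) = \left(\frac{1}{-53} \left(-457\right) + 24206\right) 34330 = \left(\left(- \frac{1}{53}\right) \left(-457\right) + 24206\right) 34330 = \left(\frac{457}{53} + 24206\right) 34330 = \frac{1283375}{53} \cdot 34330 = \frac{44058263750}{53}$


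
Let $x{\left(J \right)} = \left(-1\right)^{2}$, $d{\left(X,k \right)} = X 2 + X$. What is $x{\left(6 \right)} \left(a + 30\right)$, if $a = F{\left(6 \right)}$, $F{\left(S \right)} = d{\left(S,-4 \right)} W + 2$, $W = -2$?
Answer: $-4$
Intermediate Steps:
$d{\left(X,k \right)} = 3 X$ ($d{\left(X,k \right)} = 2 X + X = 3 X$)
$F{\left(S \right)} = 2 - 6 S$ ($F{\left(S \right)} = 3 S \left(-2\right) + 2 = - 6 S + 2 = 2 - 6 S$)
$x{\left(J \right)} = 1$
$a = -34$ ($a = 2 - 36 = -34$)
$x{\left(6 \right)} \left(a + 30\right) = 1 \left(-34 + 30\right) = 1 \left(-4\right) = -4$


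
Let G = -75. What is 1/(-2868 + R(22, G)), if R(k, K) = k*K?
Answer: -1/4518 ≈ -0.00022134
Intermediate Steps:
R(k, K) = K*k
1/(-2868 + R(22, G)) = 1/(-2868 - 75*22) = 1/(-2868 - 1650) = 1/(-4518) = -1/4518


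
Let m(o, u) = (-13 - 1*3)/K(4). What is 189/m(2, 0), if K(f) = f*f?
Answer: -189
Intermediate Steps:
K(f) = f**2
m(o, u) = -1 (m(o, u) = (-13 - 1*3)/(4**2) = (-13 - 3)/16 = -16*1/16 = -1)
189/m(2, 0) = 189/(-1) = 189*(-1) = -189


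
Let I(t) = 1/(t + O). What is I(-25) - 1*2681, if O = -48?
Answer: -195714/73 ≈ -2681.0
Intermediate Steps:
I(t) = 1/(-48 + t) (I(t) = 1/(t - 48) = 1/(-48 + t))
I(-25) - 1*2681 = 1/(-48 - 25) - 1*2681 = 1/(-73) - 2681 = -1/73 - 2681 = -195714/73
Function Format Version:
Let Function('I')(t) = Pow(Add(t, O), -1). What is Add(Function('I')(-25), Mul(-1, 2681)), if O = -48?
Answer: Rational(-195714, 73) ≈ -2681.0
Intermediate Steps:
Function('I')(t) = Pow(Add(-48, t), -1) (Function('I')(t) = Pow(Add(t, -48), -1) = Pow(Add(-48, t), -1))
Add(Function('I')(-25), Mul(-1, 2681)) = Add(Pow(Add(-48, -25), -1), Mul(-1, 2681)) = Add(Pow(-73, -1), -2681) = Add(Rational(-1, 73), -2681) = Rational(-195714, 73)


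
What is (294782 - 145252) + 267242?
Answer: 416772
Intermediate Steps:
(294782 - 145252) + 267242 = 149530 + 267242 = 416772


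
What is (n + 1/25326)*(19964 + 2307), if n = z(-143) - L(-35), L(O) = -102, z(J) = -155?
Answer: -29893851067/25326 ≈ -1.1804e+6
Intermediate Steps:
n = -53 (n = -155 - 1*(-102) = -155 + 102 = -53)
(n + 1/25326)*(19964 + 2307) = (-53 + 1/25326)*(19964 + 2307) = (-53 + 1/25326)*22271 = -1342277/25326*22271 = -29893851067/25326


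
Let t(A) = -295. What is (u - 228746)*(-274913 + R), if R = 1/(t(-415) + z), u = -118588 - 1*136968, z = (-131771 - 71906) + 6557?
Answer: 8761337959510864/65805 ≈ 1.3314e+11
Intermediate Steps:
z = -197120 (z = -203677 + 6557 = -197120)
u = -255556 (u = -118588 - 136968 = -255556)
R = -1/197415 (R = 1/(-295 - 197120) = 1/(-197415) = -1/197415 ≈ -5.0655e-6)
(u - 228746)*(-274913 + R) = (-255556 - 228746)*(-274913 - 1/197415) = -484302*(-54271949896/197415) = 8761337959510864/65805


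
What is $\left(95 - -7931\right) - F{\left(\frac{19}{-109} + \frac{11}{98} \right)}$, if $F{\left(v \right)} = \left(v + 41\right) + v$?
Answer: $\frac{42648548}{5341} \approx 7985.1$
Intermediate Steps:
$F{\left(v \right)} = 41 + 2 v$ ($F{\left(v \right)} = \left(41 + v\right) + v = 41 + 2 v$)
$\left(95 - -7931\right) - F{\left(\frac{19}{-109} + \frac{11}{98} \right)} = \left(95 - -7931\right) - \left(41 + 2 \left(\frac{19}{-109} + \frac{11}{98}\right)\right) = \left(95 + 7931\right) - \left(41 + 2 \left(19 \left(- \frac{1}{109}\right) + 11 \cdot \frac{1}{98}\right)\right) = 8026 - \left(41 + 2 \left(- \frac{19}{109} + \frac{11}{98}\right)\right) = 8026 - \left(41 + 2 \left(- \frac{663}{10682}\right)\right) = 8026 - \left(41 - \frac{663}{5341}\right) = 8026 - \frac{218318}{5341} = \frac{42648548}{5341}$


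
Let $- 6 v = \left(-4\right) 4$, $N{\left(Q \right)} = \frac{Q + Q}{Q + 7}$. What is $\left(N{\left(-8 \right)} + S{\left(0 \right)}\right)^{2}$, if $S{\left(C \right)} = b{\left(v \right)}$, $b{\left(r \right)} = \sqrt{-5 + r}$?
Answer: $\frac{761}{3} + \frac{32 i \sqrt{21}}{3} \approx 253.67 + 48.881 i$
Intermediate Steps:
$N{\left(Q \right)} = \frac{2 Q}{7 + Q}$
$v = \frac{8}{3}$ ($v = - \frac{\left(-4\right) 4}{6} = \left(- \frac{1}{6}\right) \left(-16\right) = \frac{8}{3} \approx 2.6667$)
$S{\left(C \right)} = \frac{i \sqrt{21}}{3}$ ($S{\left(C \right)} = \sqrt{-5 + \frac{8}{3}} = \sqrt{- \frac{7}{3}} = \frac{i \sqrt{21}}{3}$)
$\left(N{\left(-8 \right)} + S{\left(0 \right)}\right)^{2} = \left(2 \left(-8\right) \frac{1}{7 - 8} + \frac{i \sqrt{21}}{3}\right)^{2} = \left(2 \left(-8\right) \frac{1}{-1} + \frac{i \sqrt{21}}{3}\right)^{2} = \left(2 \left(-8\right) \left(-1\right) + \frac{i \sqrt{21}}{3}\right)^{2} = \left(16 + \frac{i \sqrt{21}}{3}\right)^{2}$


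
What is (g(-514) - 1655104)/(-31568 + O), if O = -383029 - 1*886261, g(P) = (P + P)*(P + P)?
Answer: 299160/650429 ≈ 0.45994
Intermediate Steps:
g(P) = 4*P² (g(P) = (2*P)*(2*P) = 4*P²)
O = -1269290 (O = -383029 - 886261 = -1269290)
(g(-514) - 1655104)/(-31568 + O) = (4*(-514)² - 1655104)/(-31568 - 1269290) = (4*264196 - 1655104)/(-1300858) = (1056784 - 1655104)*(-1/1300858) = -598320*(-1/1300858) = 299160/650429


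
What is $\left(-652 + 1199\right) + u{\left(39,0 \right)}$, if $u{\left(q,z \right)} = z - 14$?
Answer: $533$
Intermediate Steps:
$u{\left(q,z \right)} = -14 + z$ ($u{\left(q,z \right)} = z - 14 = -14 + z$)
$\left(-652 + 1199\right) + u{\left(39,0 \right)} = \left(-652 + 1199\right) + \left(-14 + 0\right) = 547 - 14 = 533$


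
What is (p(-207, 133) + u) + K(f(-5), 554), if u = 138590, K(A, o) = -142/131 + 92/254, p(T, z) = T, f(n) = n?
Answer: 2302265963/16637 ≈ 1.3838e+5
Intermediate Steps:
K(A, o) = -12008/16637 (K(A, o) = -142*1/131 + 92*(1/254) = -142/131 + 46/127 = -12008/16637)
(p(-207, 133) + u) + K(f(-5), 554) = (-207 + 138590) - 12008/16637 = 138383 - 12008/16637 = 2302265963/16637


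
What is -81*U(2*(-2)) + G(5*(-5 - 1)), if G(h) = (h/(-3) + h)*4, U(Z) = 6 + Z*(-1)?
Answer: -890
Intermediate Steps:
U(Z) = 6 - Z
G(h) = 8*h/3 (G(h) = (h*(-⅓) + h)*4 = (-h/3 + h)*4 = (2*h/3)*4 = 8*h/3)
-81*U(2*(-2)) + G(5*(-5 - 1)) = -81*(6 - 2*(-2)) + 8*(5*(-5 - 1))/3 = -81*(6 - 1*(-4)) + 8*(5*(-6))/3 = -81*(6 + 4) + (8/3)*(-30) = -81*10 - 80 = -810 - 80 = -890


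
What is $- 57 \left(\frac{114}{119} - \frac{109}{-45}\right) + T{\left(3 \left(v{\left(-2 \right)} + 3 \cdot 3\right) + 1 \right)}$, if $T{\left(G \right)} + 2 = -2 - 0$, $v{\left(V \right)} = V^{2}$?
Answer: $- \frac{351059}{1785} \approx -196.67$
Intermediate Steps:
$T{\left(G \right)} = -4$ ($T{\left(G \right)} = -2 - 2 = -4$)
$- 57 \left(\frac{114}{119} - \frac{109}{-45}\right) + T{\left(3 \left(v{\left(-2 \right)} + 3 \cdot 3\right) + 1 \right)} = - 57 \left(\frac{114}{119} - \frac{109}{-45}\right) - 4 = - 57 \left(114 \cdot \frac{1}{119} - - \frac{109}{45}\right) - 4 = - 57 \left(\frac{114}{119} + \frac{109}{45}\right) - 4 = \left(-57\right) \frac{18101}{5355} - 4 = - \frac{343919}{1785} - 4 = - \frac{351059}{1785}$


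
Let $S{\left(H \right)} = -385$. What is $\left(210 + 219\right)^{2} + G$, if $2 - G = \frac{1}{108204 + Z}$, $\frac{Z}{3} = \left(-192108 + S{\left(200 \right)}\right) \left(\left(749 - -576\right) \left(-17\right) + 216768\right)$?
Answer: $\frac{20644314074755300}{112171145193} \approx 1.8404 \cdot 10^{5}$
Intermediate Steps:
$Z = -112171253397$ ($Z = 3 \left(-192108 - 385\right) \left(\left(749 - -576\right) \left(-17\right) + 216768\right) = 3 \left(- 192493 \left(\left(749 + 576\right) \left(-17\right) + 216768\right)\right) = 3 \left(- 192493 \left(1325 \left(-17\right) + 216768\right)\right) = 3 \left(- 192493 \left(-22525 + 216768\right)\right) = 3 \left(\left(-192493\right) 194243\right) = 3 \left(-37390417799\right) = -112171253397$)
$G = \frac{224342290387}{112171145193}$ ($G = 2 - \frac{1}{108204 - 112171253397} = 2 - \frac{1}{-112171145193} = 2 - - \frac{1}{112171145193} = 2 + \frac{1}{112171145193} = \frac{224342290387}{112171145193} \approx 2.0$)
$\left(210 + 219\right)^{2} + G = \left(210 + 219\right)^{2} + \frac{224342290387}{112171145193} = 429^{2} + \frac{224342290387}{112171145193} = 184041 + \frac{224342290387}{112171145193} = \frac{20644314074755300}{112171145193}$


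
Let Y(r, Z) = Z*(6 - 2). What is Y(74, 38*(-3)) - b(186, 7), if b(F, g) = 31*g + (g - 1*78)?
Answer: -602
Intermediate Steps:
Y(r, Z) = 4*Z (Y(r, Z) = Z*4 = 4*Z)
b(F, g) = -78 + 32*g (b(F, g) = 31*g + (g - 78) = 31*g + (-78 + g) = -78 + 32*g)
Y(74, 38*(-3)) - b(186, 7) = 4*(38*(-3)) - (-78 + 32*7) = 4*(-114) - (-78 + 224) = -456 - 1*146 = -456 - 146 = -602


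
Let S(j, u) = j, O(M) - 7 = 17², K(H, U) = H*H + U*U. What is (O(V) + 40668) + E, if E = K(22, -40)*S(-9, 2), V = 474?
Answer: 22208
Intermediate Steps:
K(H, U) = H² + U²
O(M) = 296 (O(M) = 7 + 17² = 7 + 289 = 296)
E = -18756 (E = (22² + (-40)²)*(-9) = (484 + 1600)*(-9) = 2084*(-9) = -18756)
(O(V) + 40668) + E = (296 + 40668) - 18756 = 40964 - 18756 = 22208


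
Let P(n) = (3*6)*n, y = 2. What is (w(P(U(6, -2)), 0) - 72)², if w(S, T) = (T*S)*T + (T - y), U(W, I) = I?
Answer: 5476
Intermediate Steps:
P(n) = 18*n
w(S, T) = -2 + T + S*T² (w(S, T) = (T*S)*T + (T - 1*2) = (S*T)*T + (T - 2) = S*T² + (-2 + T) = -2 + T + S*T²)
(w(P(U(6, -2)), 0) - 72)² = ((-2 + 0 + (18*(-2))*0²) - 72)² = ((-2 + 0 - 36*0) - 72)² = ((-2 + 0 + 0) - 72)² = (-2 - 72)² = (-74)² = 5476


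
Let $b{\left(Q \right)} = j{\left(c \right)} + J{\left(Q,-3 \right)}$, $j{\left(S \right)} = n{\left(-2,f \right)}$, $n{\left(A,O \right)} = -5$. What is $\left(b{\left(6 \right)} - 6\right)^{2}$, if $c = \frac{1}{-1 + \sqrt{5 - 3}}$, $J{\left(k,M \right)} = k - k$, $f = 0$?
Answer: $121$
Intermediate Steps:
$J{\left(k,M \right)} = 0$
$c = \frac{1}{-1 + \sqrt{2}} \approx 2.4142$
$j{\left(S \right)} = -5$
$b{\left(Q \right)} = -5$ ($b{\left(Q \right)} = -5 + 0 = -5$)
$\left(b{\left(6 \right)} - 6\right)^{2} = \left(-5 - 6\right)^{2} = \left(-11\right)^{2} = 121$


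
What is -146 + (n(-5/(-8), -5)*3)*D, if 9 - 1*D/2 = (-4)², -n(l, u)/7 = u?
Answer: -1616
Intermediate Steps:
n(l, u) = -7*u
D = -14 (D = 18 - 2*(-4)² = 18 - 2*16 = 18 - 32 = -14)
-146 + (n(-5/(-8), -5)*3)*D = -146 + (-7*(-5)*3)*(-14) = -146 + (35*3)*(-14) = -146 + 105*(-14) = -146 - 1470 = -1616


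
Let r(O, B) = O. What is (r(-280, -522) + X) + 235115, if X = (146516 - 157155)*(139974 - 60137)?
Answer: -849151008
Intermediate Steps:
X = -849385843 (X = -10639*79837 = -849385843)
(r(-280, -522) + X) + 235115 = (-280 - 849385843) + 235115 = -849386123 + 235115 = -849151008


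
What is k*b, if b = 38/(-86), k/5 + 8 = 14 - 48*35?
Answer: 159030/43 ≈ 3698.4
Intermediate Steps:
k = -8370 (k = -40 + 5*(14 - 48*35) = -40 + 5*(14 - 1680) = -40 + 5*(-1666) = -40 - 8330 = -8370)
b = -19/43 (b = 38*(-1/86) = -19/43 ≈ -0.44186)
k*b = -8370*(-19/43) = 159030/43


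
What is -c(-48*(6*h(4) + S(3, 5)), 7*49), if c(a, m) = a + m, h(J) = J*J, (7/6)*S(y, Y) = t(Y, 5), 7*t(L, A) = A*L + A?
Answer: 217625/49 ≈ 4441.3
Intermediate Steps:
t(L, A) = A/7 + A*L/7 (t(L, A) = (A*L + A)/7 = (A + A*L)/7 = A/7 + A*L/7)
S(y, Y) = 30/49 + 30*Y/49 (S(y, Y) = 6*((1/7)*5*(1 + Y))/7 = 6*(5/7 + 5*Y/7)/7 = 30/49 + 30*Y/49)
h(J) = J**2
-c(-48*(6*h(4) + S(3, 5)), 7*49) = -(-48*(6*4**2 + (30/49 + (30/49)*5)) + 7*49) = -(-48*(6*16 + (30/49 + 150/49)) + 343) = -(-48*(96 + 180/49) + 343) = -(-48*4884/49 + 343) = -(-234432/49 + 343) = -1*(-217625/49) = 217625/49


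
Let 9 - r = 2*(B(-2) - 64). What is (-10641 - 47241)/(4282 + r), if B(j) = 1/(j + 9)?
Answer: -405174/30931 ≈ -13.099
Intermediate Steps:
B(j) = 1/(9 + j)
r = 957/7 (r = 9 - 2*(1/(9 - 2) - 64) = 9 - 2*(1/7 - 64) = 9 - 2*(⅐ - 64) = 9 - 2*(-447)/7 = 9 - 1*(-894/7) = 9 + 894/7 = 957/7 ≈ 136.71)
(-10641 - 47241)/(4282 + r) = (-10641 - 47241)/(4282 + 957/7) = -57882/30931/7 = -57882*7/30931 = -405174/30931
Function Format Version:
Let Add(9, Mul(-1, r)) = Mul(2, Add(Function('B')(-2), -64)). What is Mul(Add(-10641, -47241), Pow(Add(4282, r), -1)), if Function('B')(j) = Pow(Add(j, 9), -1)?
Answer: Rational(-405174, 30931) ≈ -13.099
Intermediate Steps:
Function('B')(j) = Pow(Add(9, j), -1)
r = Rational(957, 7) (r = Add(9, Mul(-1, Mul(2, Add(Pow(Add(9, -2), -1), -64)))) = Add(9, Mul(-1, Mul(2, Add(Pow(7, -1), -64)))) = Add(9, Mul(-1, Mul(2, Add(Rational(1, 7), -64)))) = Add(9, Mul(-1, Mul(2, Rational(-447, 7)))) = Add(9, Mul(-1, Rational(-894, 7))) = Add(9, Rational(894, 7)) = Rational(957, 7) ≈ 136.71)
Mul(Add(-10641, -47241), Pow(Add(4282, r), -1)) = Mul(Add(-10641, -47241), Pow(Add(4282, Rational(957, 7)), -1)) = Mul(-57882, Pow(Rational(30931, 7), -1)) = Mul(-57882, Rational(7, 30931)) = Rational(-405174, 30931)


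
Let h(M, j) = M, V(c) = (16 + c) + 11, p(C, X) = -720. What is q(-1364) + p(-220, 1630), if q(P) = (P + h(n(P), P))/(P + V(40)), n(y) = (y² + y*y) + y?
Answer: -4652104/1297 ≈ -3586.8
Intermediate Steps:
n(y) = y + 2*y² (n(y) = (y² + y²) + y = 2*y² + y = y + 2*y²)
V(c) = 27 + c
q(P) = (P + P*(1 + 2*P))/(67 + P) (q(P) = (P + P*(1 + 2*P))/(P + (27 + 40)) = (P + P*(1 + 2*P))/(P + 67) = (P + P*(1 + 2*P))/(67 + P))
q(-1364) + p(-220, 1630) = 2*(-1364)*(1 - 1364)/(67 - 1364) - 720 = 2*(-1364)*(-1363)/(-1297) - 720 = 2*(-1364)*(-1/1297)*(-1363) - 720 = -3718264/1297 - 720 = -4652104/1297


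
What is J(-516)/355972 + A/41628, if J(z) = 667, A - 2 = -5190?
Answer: -454754215/3704600604 ≈ -0.12275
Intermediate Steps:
A = -5188 (A = 2 - 5190 = -5188)
J(-516)/355972 + A/41628 = 667/355972 - 5188/41628 = 667*(1/355972) - 5188*1/41628 = 667/355972 - 1297/10407 = -454754215/3704600604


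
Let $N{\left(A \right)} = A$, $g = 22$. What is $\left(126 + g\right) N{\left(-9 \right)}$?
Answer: $-1332$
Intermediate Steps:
$\left(126 + g\right) N{\left(-9 \right)} = \left(126 + 22\right) \left(-9\right) = 148 \left(-9\right) = -1332$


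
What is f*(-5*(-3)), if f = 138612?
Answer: 2079180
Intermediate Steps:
f*(-5*(-3)) = 138612*(-5*(-3)) = 138612*15 = 2079180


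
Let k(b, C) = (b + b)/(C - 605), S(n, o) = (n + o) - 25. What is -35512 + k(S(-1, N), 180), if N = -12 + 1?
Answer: -15092526/425 ≈ -35512.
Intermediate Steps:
N = -11
S(n, o) = -25 + n + o
k(b, C) = 2*b/(-605 + C) (k(b, C) = (2*b)/(-605 + C) = 2*b/(-605 + C))
-35512 + k(S(-1, N), 180) = -35512 + 2*(-25 - 1 - 11)/(-605 + 180) = -35512 + 2*(-37)/(-425) = -35512 + 2*(-37)*(-1/425) = -35512 + 74/425 = -15092526/425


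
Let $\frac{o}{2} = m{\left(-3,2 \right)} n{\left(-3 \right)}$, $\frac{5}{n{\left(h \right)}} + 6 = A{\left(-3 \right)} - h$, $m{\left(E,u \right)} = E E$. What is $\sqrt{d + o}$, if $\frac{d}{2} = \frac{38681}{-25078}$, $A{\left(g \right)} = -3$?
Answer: $\frac{i \sqrt{2843418874}}{12539} \approx 4.2526 i$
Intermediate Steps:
$m{\left(E,u \right)} = E^{2}$
$n{\left(h \right)} = \frac{5}{-9 - h}$ ($n{\left(h \right)} = \frac{5}{-6 - \left(3 + h\right)} = \frac{5}{-9 - h}$)
$o = -15$ ($o = 2 \left(-3\right)^{2} \left(- \frac{5}{9 - 3}\right) = 2 \cdot 9 \left(- \frac{5}{6}\right) = 2 \left(- \frac{15}{2}\right) = -15$)
$d = - \frac{38681}{12539}$ ($d = 2 \frac{38681}{-25078} = 2 \cdot 38681 \left(- \frac{1}{25078}\right) = 2 \left(- \frac{38681}{25078}\right) = - \frac{38681}{12539} \approx -3.0849$)
$\sqrt{d + o} = \sqrt{- \frac{38681}{12539} - 15} = \sqrt{- \frac{226766}{12539}} = \frac{i \sqrt{2843418874}}{12539}$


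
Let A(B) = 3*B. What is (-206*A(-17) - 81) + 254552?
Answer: 264977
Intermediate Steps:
(-206*A(-17) - 81) + 254552 = (-618*(-17) - 81) + 254552 = (-206*(-51) - 81) + 254552 = (10506 - 81) + 254552 = 10425 + 254552 = 264977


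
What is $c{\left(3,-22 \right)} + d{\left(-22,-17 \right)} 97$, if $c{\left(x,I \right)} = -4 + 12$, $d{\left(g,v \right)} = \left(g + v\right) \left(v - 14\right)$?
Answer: $117281$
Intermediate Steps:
$d{\left(g,v \right)} = \left(-14 + v\right) \left(g + v\right)$ ($d{\left(g,v \right)} = \left(g + v\right) \left(-14 + v\right) = \left(-14 + v\right) \left(g + v\right)$)
$c{\left(x,I \right)} = 8$
$c{\left(3,-22 \right)} + d{\left(-22,-17 \right)} 97 = 8 + \left(\left(-17\right)^{2} - -308 - -238 - -374\right) 97 = 8 + \left(289 + 308 + 238 + 374\right) 97 = 8 + 1209 \cdot 97 = 8 + 117273 = 117281$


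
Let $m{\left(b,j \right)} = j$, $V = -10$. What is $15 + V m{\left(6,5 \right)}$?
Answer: $-35$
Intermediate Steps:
$15 + V m{\left(6,5 \right)} = 15 - 50 = -35$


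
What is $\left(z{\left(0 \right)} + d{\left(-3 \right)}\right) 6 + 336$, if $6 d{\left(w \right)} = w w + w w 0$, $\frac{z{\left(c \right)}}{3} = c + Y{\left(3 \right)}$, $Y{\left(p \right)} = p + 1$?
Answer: $417$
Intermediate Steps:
$Y{\left(p \right)} = 1 + p$
$z{\left(c \right)} = 12 + 3 c$ ($z{\left(c \right)} = 3 \left(c + \left(1 + 3\right)\right) = 3 \left(c + 4\right) = 3 \left(4 + c\right) = 12 + 3 c$)
$d{\left(w \right)} = \frac{w^{2}}{6}$ ($d{\left(w \right)} = \frac{w w + w w 0}{6} = \frac{w^{2} + w^{2} \cdot 0}{6} = \frac{w^{2} + 0}{6} = \frac{w^{2}}{6}$)
$\left(z{\left(0 \right)} + d{\left(-3 \right)}\right) 6 + 336 = \left(\left(12 + 3 \cdot 0\right) + \frac{\left(-3\right)^{2}}{6}\right) 6 + 336 = \left(\left(12 + 0\right) + \frac{1}{6} \cdot 9\right) 6 + 336 = \left(12 + \frac{3}{2}\right) 6 + 336 = \frac{27}{2} \cdot 6 + 336 = 81 + 336 = 417$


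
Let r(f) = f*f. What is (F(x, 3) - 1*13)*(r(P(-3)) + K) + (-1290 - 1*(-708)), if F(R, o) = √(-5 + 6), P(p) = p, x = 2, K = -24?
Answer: -402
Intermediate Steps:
F(R, o) = 1 (F(R, o) = √1 = 1)
r(f) = f²
(F(x, 3) - 1*13)*(r(P(-3)) + K) + (-1290 - 1*(-708)) = (1 - 1*13)*((-3)² - 24) + (-1290 - 1*(-708)) = (1 - 13)*(9 - 24) + (-1290 + 708) = -12*(-15) - 582 = 180 - 582 = -402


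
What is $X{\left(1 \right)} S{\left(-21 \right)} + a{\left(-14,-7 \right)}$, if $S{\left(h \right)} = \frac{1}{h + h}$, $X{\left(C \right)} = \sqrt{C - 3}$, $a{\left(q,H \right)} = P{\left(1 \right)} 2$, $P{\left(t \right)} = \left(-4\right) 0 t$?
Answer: $- \frac{i \sqrt{2}}{42} \approx - 0.033672 i$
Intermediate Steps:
$P{\left(t \right)} = 0$ ($P{\left(t \right)} = 0 t = 0$)
$a{\left(q,H \right)} = 0$ ($a{\left(q,H \right)} = 0 \cdot 2 = 0$)
$X{\left(C \right)} = \sqrt{-3 + C}$
$S{\left(h \right)} = \frac{1}{2 h}$
$X{\left(1 \right)} S{\left(-21 \right)} + a{\left(-14,-7 \right)} = \sqrt{-3 + 1} \frac{1}{2 \left(-21\right)} + 0 = \sqrt{-2} \cdot \frac{1}{2} \left(- \frac{1}{21}\right) + 0 = i \sqrt{2} \left(- \frac{1}{42}\right) + 0 = - \frac{i \sqrt{2}}{42} + 0 = - \frac{i \sqrt{2}}{42}$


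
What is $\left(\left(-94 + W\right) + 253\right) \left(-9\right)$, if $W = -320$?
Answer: $1449$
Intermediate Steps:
$\left(\left(-94 + W\right) + 253\right) \left(-9\right) = \left(\left(-94 - 320\right) + 253\right) \left(-9\right) = \left(-414 + 253\right) \left(-9\right) = \left(-161\right) \left(-9\right) = 1449$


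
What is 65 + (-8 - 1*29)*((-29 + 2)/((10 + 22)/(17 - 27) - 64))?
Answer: 5615/112 ≈ 50.134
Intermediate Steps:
65 + (-8 - 1*29)*((-29 + 2)/((10 + 22)/(17 - 27) - 64)) = 65 + (-8 - 29)*(-27/(32/(-10) - 64)) = 65 - (-999)/(32*(-1/10) - 64) = 65 - (-999)/(-16/5 - 64) = 65 - (-999)/(-336/5) = 65 - (-999)*(-5)/336 = 65 - 37*45/112 = 65 - 1665/112 = 5615/112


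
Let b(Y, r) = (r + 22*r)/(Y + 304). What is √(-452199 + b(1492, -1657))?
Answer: I*√364672194235/898 ≈ 672.47*I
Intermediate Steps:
b(Y, r) = 23*r/(304 + Y) (b(Y, r) = (23*r)/(304 + Y) = 23*r/(304 + Y))
√(-452199 + b(1492, -1657)) = √(-452199 + 23*(-1657)/(304 + 1492)) = √(-452199 + 23*(-1657)/1796) = √(-452199 + 23*(-1657)*(1/1796)) = √(-452199 - 38111/1796) = √(-812187515/1796) = I*√364672194235/898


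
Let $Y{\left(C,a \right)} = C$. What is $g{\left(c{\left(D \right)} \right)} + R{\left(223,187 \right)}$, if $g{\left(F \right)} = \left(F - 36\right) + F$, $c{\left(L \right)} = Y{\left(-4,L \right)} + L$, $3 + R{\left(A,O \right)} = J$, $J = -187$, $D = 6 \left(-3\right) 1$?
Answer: $-270$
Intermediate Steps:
$D = -18$ ($D = \left(-18\right) 1 = -18$)
$R{\left(A,O \right)} = -190$ ($R{\left(A,O \right)} = -3 - 187 = -190$)
$c{\left(L \right)} = -4 + L$
$g{\left(F \right)} = -36 + 2 F$ ($g{\left(F \right)} = \left(-36 + F\right) + F = -36 + 2 F$)
$g{\left(c{\left(D \right)} \right)} + R{\left(223,187 \right)} = \left(-36 + 2 \left(-4 - 18\right)\right) - 190 = \left(-36 + 2 \left(-22\right)\right) - 190 = \left(-36 - 44\right) - 190 = -80 - 190 = -270$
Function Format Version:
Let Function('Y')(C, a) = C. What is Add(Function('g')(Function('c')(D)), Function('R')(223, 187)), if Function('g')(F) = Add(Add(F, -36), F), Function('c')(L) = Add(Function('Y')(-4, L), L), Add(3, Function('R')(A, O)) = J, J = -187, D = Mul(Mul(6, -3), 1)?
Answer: -270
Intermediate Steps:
D = -18 (D = Mul(-18, 1) = -18)
Function('R')(A, O) = -190 (Function('R')(A, O) = Add(-3, -187) = -190)
Function('c')(L) = Add(-4, L)
Function('g')(F) = Add(-36, Mul(2, F)) (Function('g')(F) = Add(Add(-36, F), F) = Add(-36, Mul(2, F)))
Add(Function('g')(Function('c')(D)), Function('R')(223, 187)) = Add(Add(-36, Mul(2, Add(-4, -18))), -190) = Add(Add(-36, Mul(2, -22)), -190) = Add(Add(-36, -44), -190) = Add(-80, -190) = -270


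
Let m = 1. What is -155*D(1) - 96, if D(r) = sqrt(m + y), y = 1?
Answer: -96 - 155*sqrt(2) ≈ -315.20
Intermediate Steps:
D(r) = sqrt(2) (D(r) = sqrt(1 + 1) = sqrt(2))
-155*D(1) - 96 = -155*sqrt(2) - 96 = -96 - 155*sqrt(2)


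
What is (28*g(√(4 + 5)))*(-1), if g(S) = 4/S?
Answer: -112/3 ≈ -37.333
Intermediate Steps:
(28*g(√(4 + 5)))*(-1) = (28*(4/(√(4 + 5))))*(-1) = (28*(4/(√9)))*(-1) = (28*(4/3))*(-1) = (112/3)*(-1) = -112/3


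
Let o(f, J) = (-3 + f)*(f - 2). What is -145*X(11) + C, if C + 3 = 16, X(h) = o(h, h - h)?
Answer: -10427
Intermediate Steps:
o(f, J) = (-3 + f)*(-2 + f)
X(h) = 6 + h² - 5*h
C = 13 (C = -3 + 16 = 13)
-145*X(11) + C = -145*(6 + 11² - 5*11) + 13 = -145*(6 + 121 - 55) + 13 = -145*72 + 13 = -10440 + 13 = -10427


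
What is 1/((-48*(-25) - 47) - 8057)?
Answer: -1/6904 ≈ -0.00014484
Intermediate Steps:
1/((-48*(-25) - 47) - 8057) = 1/((1200 - 47) - 8057) = 1/(1153 - 8057) = 1/(-6904) = -1/6904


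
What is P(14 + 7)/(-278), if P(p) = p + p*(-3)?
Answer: 21/139 ≈ 0.15108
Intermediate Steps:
P(p) = -2*p (P(p) = p - 3*p = -2*p)
P(14 + 7)/(-278) = -2*(14 + 7)/(-278) = -2*21*(-1/278) = -42*(-1/278) = 21/139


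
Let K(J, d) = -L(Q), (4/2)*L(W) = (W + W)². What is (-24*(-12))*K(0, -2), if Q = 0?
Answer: 0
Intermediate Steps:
L(W) = 2*W² (L(W) = (W + W)²/2 = (2*W)²/2 = (4*W²)/2 = 2*W²)
K(J, d) = 0 (K(J, d) = -2*0² = -2*0 = -1*0 = 0)
(-24*(-12))*K(0, -2) = -24*(-12)*0 = 288*0 = 0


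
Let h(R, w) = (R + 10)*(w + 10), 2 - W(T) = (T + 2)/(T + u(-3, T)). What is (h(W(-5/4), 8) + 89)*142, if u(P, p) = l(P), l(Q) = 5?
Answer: 213994/5 ≈ 42799.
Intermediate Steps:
u(P, p) = 5
W(T) = 2 - (2 + T)/(5 + T) (W(T) = 2 - (T + 2)/(T + 5) = 2 - (2 + T)/(5 + T))
h(R, w) = (10 + R)*(10 + w)
(h(W(-5/4), 8) + 89)*142 = ((100 + 10*((8 - 5/4)/(5 - 5/4)) + 10*8 + ((8 - 5/4)/(5 - 5/4))*8) + 89)*142 = ((100 + 10*((8 - 5*¼)/(5 - 5*¼)) + 80 + ((8 - 5*¼)/(5 - 5*¼))*8) + 89)*142 = ((100 + 10*((8 - 5/4)/(5 - 5/4)) + 80 + ((8 - 5/4)/(5 - 5/4))*8) + 89)*142 = ((100 + 10*((27/4)/(15/4)) + 80 + ((27/4)/(15/4))*8) + 89)*142 = ((100 + 10*((4/15)*(27/4)) + 80 + ((4/15)*(27/4))*8) + 89)*142 = ((100 + 10*(9/5) + 80 + (9/5)*8) + 89)*142 = ((100 + 18 + 80 + 72/5) + 89)*142 = (1062/5 + 89)*142 = (1507/5)*142 = 213994/5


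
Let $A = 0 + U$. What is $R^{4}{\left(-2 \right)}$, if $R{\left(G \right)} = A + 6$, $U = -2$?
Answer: $256$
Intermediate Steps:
$A = -2$ ($A = 0 - 2 = -2$)
$R{\left(G \right)} = 4$ ($R{\left(G \right)} = -2 + 6 = 4$)
$R^{4}{\left(-2 \right)} = 4^{4} = 256$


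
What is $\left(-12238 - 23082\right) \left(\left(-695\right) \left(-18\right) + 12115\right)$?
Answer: $-869755000$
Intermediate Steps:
$\left(-12238 - 23082\right) \left(\left(-695\right) \left(-18\right) + 12115\right) = - 35320 \left(12510 + 12115\right) = \left(-35320\right) 24625 = -869755000$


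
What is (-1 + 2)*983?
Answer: 983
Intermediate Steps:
(-1 + 2)*983 = 1*983 = 983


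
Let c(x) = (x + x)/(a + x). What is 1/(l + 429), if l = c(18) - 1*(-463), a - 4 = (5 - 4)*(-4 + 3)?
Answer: 7/6256 ≈ 0.0011189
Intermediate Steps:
a = 3 (a = 4 + (5 - 4)*(-4 + 3) = 4 + 1*(-1) = 4 - 1 = 3)
c(x) = 2*x/(3 + x) (c(x) = (x + x)/(3 + x) = (2*x)/(3 + x) = 2*x/(3 + x))
l = 3253/7 (l = 2*18/(3 + 18) - 1*(-463) = 2*18/21 + 463 = 2*18*(1/21) + 463 = 12/7 + 463 = 3253/7 ≈ 464.71)
1/(l + 429) = 1/(3253/7 + 429) = 1/(6256/7) = 7/6256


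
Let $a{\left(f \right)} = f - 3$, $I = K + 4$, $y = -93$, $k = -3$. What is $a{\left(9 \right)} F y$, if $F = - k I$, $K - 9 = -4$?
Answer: $-15066$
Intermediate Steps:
$K = 5$ ($K = 9 - 4 = 5$)
$I = 9$ ($I = 5 + 4 = 9$)
$a{\left(f \right)} = -3 + f$
$F = 27$ ($F = \left(-1\right) \left(-3\right) 9 = 3 \cdot 9 = 27$)
$a{\left(9 \right)} F y = \left(-3 + 9\right) 27 \left(-93\right) = 6 \cdot 27 \left(-93\right) = 162 \left(-93\right) = -15066$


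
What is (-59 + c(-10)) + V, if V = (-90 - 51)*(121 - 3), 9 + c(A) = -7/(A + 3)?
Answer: -16705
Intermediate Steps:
c(A) = -9 - 7/(3 + A) (c(A) = -9 - 7/(A + 3) = -9 - 7/(3 + A))
V = -16638 (V = -141*118 = -16638)
(-59 + c(-10)) + V = (-59 + (-34 - 9*(-10))/(3 - 10)) - 16638 = (-59 + (-34 + 90)/(-7)) - 16638 = (-59 - ⅐*56) - 16638 = (-59 - 8) - 16638 = -67 - 16638 = -16705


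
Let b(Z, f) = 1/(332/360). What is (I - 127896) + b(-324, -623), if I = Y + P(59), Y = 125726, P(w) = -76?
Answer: -186328/83 ≈ -2244.9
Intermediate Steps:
b(Z, f) = 90/83 (b(Z, f) = 1/(332*(1/360)) = 1/(83/90) = 90/83)
I = 125650 (I = 125726 - 76 = 125650)
(I - 127896) + b(-324, -623) = (125650 - 127896) + 90/83 = -2246 + 90/83 = -186328/83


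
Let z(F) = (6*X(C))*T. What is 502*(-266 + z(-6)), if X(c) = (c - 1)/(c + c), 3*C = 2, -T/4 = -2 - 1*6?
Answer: -157628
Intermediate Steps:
T = 32 (T = -4*(-2 - 1*6) = -4*(-2 - 6) = -4*(-8) = 32)
C = 2/3 (C = (1/3)*2 = 2/3 ≈ 0.66667)
X(c) = (-1 + c)/(2*c) (X(c) = (-1 + c)/((2*c)) = (-1 + c)*(1/(2*c)) = (-1 + c)/(2*c))
z(F) = -48 (z(F) = (6*((-1 + 2/3)/(2*(2/3))))*32 = (6*((1/2)*(3/2)*(-1/3)))*32 = (6*(-1/4))*32 = -3/2*32 = -48)
502*(-266 + z(-6)) = 502*(-266 - 48) = 502*(-314) = -157628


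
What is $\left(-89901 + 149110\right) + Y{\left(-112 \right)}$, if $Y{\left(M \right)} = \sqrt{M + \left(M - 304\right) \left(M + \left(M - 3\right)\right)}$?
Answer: $59209 + 12 \sqrt{655} \approx 59516.0$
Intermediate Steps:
$Y{\left(M \right)} = \sqrt{M + \left(-304 + M\right) \left(-3 + 2 M\right)}$ ($Y{\left(M \right)} = \sqrt{M + \left(-304 + M\right) \left(M + \left(-3 + M\right)\right)} = \sqrt{M + \left(-304 + M\right) \left(-3 + 2 M\right)}$)
$\left(-89901 + 149110\right) + Y{\left(-112 \right)} = \left(-89901 + 149110\right) + \sqrt{912 - -68320 + 2 \left(-112\right)^{2}} = 59209 + \sqrt{912 + 68320 + 2 \cdot 12544} = 59209 + \sqrt{912 + 68320 + 25088} = 59209 + \sqrt{94320} = 59209 + 12 \sqrt{655}$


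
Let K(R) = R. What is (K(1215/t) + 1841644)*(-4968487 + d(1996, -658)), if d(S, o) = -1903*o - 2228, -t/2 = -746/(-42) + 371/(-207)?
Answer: -63385895720999537/9256 ≈ -6.8481e+12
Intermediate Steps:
t = -46280/1449 (t = -2*(-746/(-42) + 371/(-207)) = -2*(-746*(-1/42) + 371*(-1/207)) = -2*(373/21 - 371/207) = -2*23140/1449 = -46280/1449 ≈ -31.939)
d(S, o) = -2228 - 1903*o
(K(1215/t) + 1841644)*(-4968487 + d(1996, -658)) = (1215/(-46280/1449) + 1841644)*(-4968487 + (-2228 - 1903*(-658))) = (1215*(-1449/46280) + 1841644)*(-4968487 + (-2228 + 1252174)) = (-352107/9256 + 1841644)*(-4968487 + 1249946) = (17045904757/9256)*(-3718541) = -63385895720999537/9256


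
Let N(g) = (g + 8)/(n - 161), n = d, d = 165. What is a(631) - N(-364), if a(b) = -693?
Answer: -604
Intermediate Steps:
n = 165
N(g) = 2 + g/4 (N(g) = (g + 8)/(165 - 161) = (8 + g)/4 = (8 + g)*(¼) = 2 + g/4)
a(631) - N(-364) = -693 - (2 + (¼)*(-364)) = -693 - (2 - 91) = -693 - 1*(-89) = -693 + 89 = -604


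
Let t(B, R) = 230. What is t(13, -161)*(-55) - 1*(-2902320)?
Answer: 2889670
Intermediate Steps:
t(13, -161)*(-55) - 1*(-2902320) = 230*(-55) - 1*(-2902320) = -12650 + 2902320 = 2889670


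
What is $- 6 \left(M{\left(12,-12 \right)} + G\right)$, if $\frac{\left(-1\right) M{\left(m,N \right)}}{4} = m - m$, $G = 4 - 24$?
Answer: $120$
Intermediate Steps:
$G = -20$ ($G = 4 - 24 = -20$)
$M{\left(m,N \right)} = 0$ ($M{\left(m,N \right)} = - 4 \left(m - m\right) = \left(-4\right) 0 = 0$)
$- 6 \left(M{\left(12,-12 \right)} + G\right) = - 6 \left(0 - 20\right) = \left(-6\right) \left(-20\right) = 120$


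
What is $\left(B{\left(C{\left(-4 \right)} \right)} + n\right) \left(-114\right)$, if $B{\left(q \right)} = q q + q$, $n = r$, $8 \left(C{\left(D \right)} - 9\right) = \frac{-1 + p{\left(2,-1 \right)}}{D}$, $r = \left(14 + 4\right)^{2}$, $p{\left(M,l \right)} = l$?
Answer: $- \frac{6058473}{128} \approx -47332.0$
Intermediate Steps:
$r = 324$ ($r = 18^{2} = 324$)
$C{\left(D \right)} = 9 - \frac{1}{4 D}$ ($C{\left(D \right)} = 9 + \frac{\frac{1}{D} \left(-1 - 1\right)}{8} = 9 + \frac{\frac{1}{D} \left(-2\right)}{8} = 9 + \frac{\left(-2\right) \frac{1}{D}}{8} = 9 - \frac{1}{4 D}$)
$n = 324$
$B{\left(q \right)} = q + q^{2}$ ($B{\left(q \right)} = q^{2} + q = q + q^{2}$)
$\left(B{\left(C{\left(-4 \right)} \right)} + n\right) \left(-114\right) = \left(\left(9 - \frac{1}{4 \left(-4\right)}\right) \left(1 + \left(9 - \frac{1}{4 \left(-4\right)}\right)\right) + 324\right) \left(-114\right) = \left(\left(9 - - \frac{1}{16}\right) \left(1 + \left(9 - - \frac{1}{16}\right)\right) + 324\right) \left(-114\right) = \left(\left(9 + \frac{1}{16}\right) \left(1 + \left(9 + \frac{1}{16}\right)\right) + 324\right) \left(-114\right) = \left(\frac{145 \left(1 + \frac{145}{16}\right)}{16} + 324\right) \left(-114\right) = \left(\frac{145}{16} \cdot \frac{161}{16} + 324\right) \left(-114\right) = \left(\frac{23345}{256} + 324\right) \left(-114\right) = \frac{106289}{256} \left(-114\right) = - \frac{6058473}{128}$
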